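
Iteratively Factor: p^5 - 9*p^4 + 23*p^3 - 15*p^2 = (p)*(p^4 - 9*p^3 + 23*p^2 - 15*p) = p*(p - 3)*(p^3 - 6*p^2 + 5*p) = p*(p - 3)*(p - 1)*(p^2 - 5*p) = p*(p - 5)*(p - 3)*(p - 1)*(p)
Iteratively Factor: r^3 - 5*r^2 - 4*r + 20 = (r - 5)*(r^2 - 4) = (r - 5)*(r + 2)*(r - 2)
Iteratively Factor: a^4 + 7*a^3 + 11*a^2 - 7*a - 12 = (a + 3)*(a^3 + 4*a^2 - a - 4) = (a + 1)*(a + 3)*(a^2 + 3*a - 4) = (a - 1)*(a + 1)*(a + 3)*(a + 4)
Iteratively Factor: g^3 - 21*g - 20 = (g - 5)*(g^2 + 5*g + 4) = (g - 5)*(g + 4)*(g + 1)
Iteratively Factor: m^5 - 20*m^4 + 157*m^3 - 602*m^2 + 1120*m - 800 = (m - 4)*(m^4 - 16*m^3 + 93*m^2 - 230*m + 200) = (m - 4)^2*(m^3 - 12*m^2 + 45*m - 50) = (m - 4)^2*(m - 2)*(m^2 - 10*m + 25) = (m - 5)*(m - 4)^2*(m - 2)*(m - 5)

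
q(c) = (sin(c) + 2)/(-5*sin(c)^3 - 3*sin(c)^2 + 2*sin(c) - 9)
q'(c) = (sin(c) + 2)*(15*sin(c)^2*cos(c) + 6*sin(c)*cos(c) - 2*cos(c))/(-5*sin(c)^3 - 3*sin(c)^2 + 2*sin(c) - 9)^2 + cos(c)/(-5*sin(c)^3 - 3*sin(c)^2 + 2*sin(c) - 9) = (10*sin(c)^3 + 33*sin(c)^2 + 12*sin(c) - 13)*cos(c)/(5*sin(c)^3 + 3*sin(c)^2 - 2*sin(c) + 9)^2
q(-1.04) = -0.12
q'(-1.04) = -0.03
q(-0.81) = -0.13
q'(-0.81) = -0.06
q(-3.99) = -0.24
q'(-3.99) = -0.10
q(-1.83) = -0.11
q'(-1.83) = 0.01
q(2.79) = -0.26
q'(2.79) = 0.05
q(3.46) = -0.17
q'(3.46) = 0.14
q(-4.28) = -0.22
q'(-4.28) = -0.08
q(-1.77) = -0.11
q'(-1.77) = 0.01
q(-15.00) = -0.13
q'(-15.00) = 0.07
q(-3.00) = -0.20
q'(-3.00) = 0.16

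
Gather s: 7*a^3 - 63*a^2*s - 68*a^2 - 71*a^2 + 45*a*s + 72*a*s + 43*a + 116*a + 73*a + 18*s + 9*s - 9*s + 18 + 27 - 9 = 7*a^3 - 139*a^2 + 232*a + s*(-63*a^2 + 117*a + 18) + 36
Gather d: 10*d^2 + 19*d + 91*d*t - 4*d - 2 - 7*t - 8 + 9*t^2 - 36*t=10*d^2 + d*(91*t + 15) + 9*t^2 - 43*t - 10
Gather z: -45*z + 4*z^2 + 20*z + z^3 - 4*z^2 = z^3 - 25*z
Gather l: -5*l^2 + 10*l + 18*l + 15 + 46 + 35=-5*l^2 + 28*l + 96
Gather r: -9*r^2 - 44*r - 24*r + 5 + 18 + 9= -9*r^2 - 68*r + 32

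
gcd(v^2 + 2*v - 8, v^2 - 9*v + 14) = v - 2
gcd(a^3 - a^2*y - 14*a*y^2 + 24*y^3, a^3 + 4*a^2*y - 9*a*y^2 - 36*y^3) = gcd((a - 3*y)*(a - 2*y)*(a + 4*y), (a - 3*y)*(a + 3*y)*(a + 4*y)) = -a^2 - a*y + 12*y^2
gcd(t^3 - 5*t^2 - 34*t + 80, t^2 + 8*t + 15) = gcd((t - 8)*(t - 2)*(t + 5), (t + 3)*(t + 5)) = t + 5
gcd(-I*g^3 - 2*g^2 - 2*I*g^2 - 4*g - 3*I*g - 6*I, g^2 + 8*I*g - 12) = 1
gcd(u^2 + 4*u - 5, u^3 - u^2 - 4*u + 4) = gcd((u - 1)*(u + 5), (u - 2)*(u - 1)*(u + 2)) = u - 1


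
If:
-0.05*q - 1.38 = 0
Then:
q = -27.60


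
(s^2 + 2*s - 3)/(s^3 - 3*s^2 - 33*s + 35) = (s + 3)/(s^2 - 2*s - 35)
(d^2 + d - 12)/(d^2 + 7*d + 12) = (d - 3)/(d + 3)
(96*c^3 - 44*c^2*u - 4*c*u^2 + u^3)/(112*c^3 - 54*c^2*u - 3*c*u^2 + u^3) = (6*c + u)/(7*c + u)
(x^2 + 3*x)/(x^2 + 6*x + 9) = x/(x + 3)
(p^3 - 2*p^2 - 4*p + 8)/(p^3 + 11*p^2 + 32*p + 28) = (p^2 - 4*p + 4)/(p^2 + 9*p + 14)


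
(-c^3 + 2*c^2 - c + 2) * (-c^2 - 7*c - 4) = c^5 + 5*c^4 - 9*c^3 - 3*c^2 - 10*c - 8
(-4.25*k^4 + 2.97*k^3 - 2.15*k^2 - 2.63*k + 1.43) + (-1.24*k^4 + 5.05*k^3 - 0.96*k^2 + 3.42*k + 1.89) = -5.49*k^4 + 8.02*k^3 - 3.11*k^2 + 0.79*k + 3.32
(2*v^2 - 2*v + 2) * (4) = 8*v^2 - 8*v + 8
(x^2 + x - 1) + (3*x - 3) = x^2 + 4*x - 4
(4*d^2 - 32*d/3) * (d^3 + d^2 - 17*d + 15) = 4*d^5 - 20*d^4/3 - 236*d^3/3 + 724*d^2/3 - 160*d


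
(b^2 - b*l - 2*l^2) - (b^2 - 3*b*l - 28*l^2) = 2*b*l + 26*l^2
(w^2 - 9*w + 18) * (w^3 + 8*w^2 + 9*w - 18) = w^5 - w^4 - 45*w^3 + 45*w^2 + 324*w - 324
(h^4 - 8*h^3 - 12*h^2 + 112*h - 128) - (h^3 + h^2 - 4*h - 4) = h^4 - 9*h^3 - 13*h^2 + 116*h - 124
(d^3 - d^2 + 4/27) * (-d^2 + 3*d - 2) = -d^5 + 4*d^4 - 5*d^3 + 50*d^2/27 + 4*d/9 - 8/27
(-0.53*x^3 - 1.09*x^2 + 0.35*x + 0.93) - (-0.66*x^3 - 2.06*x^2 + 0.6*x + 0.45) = 0.13*x^3 + 0.97*x^2 - 0.25*x + 0.48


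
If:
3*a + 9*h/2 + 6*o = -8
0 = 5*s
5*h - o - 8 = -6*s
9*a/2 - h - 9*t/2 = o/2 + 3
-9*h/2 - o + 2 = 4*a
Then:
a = -70/219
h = 260/219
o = -452/219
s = 0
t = -2012/1971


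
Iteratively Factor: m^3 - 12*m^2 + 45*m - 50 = (m - 5)*(m^2 - 7*m + 10) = (m - 5)^2*(m - 2)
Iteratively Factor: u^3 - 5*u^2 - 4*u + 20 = (u - 5)*(u^2 - 4) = (u - 5)*(u - 2)*(u + 2)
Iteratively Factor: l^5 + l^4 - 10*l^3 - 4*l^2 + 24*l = (l)*(l^4 + l^3 - 10*l^2 - 4*l + 24) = l*(l + 2)*(l^3 - l^2 - 8*l + 12) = l*(l - 2)*(l + 2)*(l^2 + l - 6) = l*(l - 2)^2*(l + 2)*(l + 3)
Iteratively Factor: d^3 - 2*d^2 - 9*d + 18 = (d - 3)*(d^2 + d - 6) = (d - 3)*(d - 2)*(d + 3)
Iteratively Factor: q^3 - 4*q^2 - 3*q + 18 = (q - 3)*(q^2 - q - 6) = (q - 3)*(q + 2)*(q - 3)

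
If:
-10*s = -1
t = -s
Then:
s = 1/10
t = -1/10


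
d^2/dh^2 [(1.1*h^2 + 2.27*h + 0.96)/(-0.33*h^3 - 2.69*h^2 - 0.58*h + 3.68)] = (-0.23958*h^6 - 1.483218*h^5 - 12.081762*h^4 - 60.88733*h^3 - 141.197376*h^2 - 150.8088*h - 59.135808)/(0.035937*h^9 + 0.878823*h^8 + 7.353225*h^7 + 21.352049*h^6 - 6.676566*h^5 - 81.397908*h^4 - 20.847128*h^3 + 105.573312*h^2 + 23.563776*h - 49.836032)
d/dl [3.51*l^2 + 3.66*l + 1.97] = 7.02*l + 3.66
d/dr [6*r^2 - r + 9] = 12*r - 1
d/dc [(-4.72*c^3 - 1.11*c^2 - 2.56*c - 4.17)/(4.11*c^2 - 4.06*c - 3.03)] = (-19.3992*c^4 + 38.3264*c^3 + 57.933*c^2 + 41.004*c - 9.1734)/(16.8921*c^4 - 33.3732*c^3 - 8.42300000000001*c^2 + 24.6036*c + 9.1809)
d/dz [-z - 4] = -1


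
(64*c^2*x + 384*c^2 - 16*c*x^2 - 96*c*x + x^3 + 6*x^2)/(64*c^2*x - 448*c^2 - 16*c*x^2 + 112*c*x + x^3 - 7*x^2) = (x + 6)/(x - 7)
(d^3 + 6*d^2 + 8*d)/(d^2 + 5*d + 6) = d*(d + 4)/(d + 3)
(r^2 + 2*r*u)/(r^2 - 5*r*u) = (r + 2*u)/(r - 5*u)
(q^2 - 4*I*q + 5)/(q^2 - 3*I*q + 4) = (q - 5*I)/(q - 4*I)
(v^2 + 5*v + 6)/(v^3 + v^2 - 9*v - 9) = (v + 2)/(v^2 - 2*v - 3)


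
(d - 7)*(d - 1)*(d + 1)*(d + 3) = d^4 - 4*d^3 - 22*d^2 + 4*d + 21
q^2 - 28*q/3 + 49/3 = (q - 7)*(q - 7/3)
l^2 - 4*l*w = l*(l - 4*w)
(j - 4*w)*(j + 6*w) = j^2 + 2*j*w - 24*w^2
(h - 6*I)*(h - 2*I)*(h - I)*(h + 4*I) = h^4 - 5*I*h^3 + 16*h^2 - 68*I*h - 48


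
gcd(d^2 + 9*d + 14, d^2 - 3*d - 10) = d + 2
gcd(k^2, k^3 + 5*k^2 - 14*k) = k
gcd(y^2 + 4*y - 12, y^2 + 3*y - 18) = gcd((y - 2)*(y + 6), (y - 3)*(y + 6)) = y + 6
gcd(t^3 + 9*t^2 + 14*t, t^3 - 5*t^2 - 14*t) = t^2 + 2*t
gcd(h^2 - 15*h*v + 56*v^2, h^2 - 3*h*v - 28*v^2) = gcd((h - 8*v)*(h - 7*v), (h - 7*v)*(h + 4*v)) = -h + 7*v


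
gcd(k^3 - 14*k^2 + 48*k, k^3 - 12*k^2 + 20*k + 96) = k^2 - 14*k + 48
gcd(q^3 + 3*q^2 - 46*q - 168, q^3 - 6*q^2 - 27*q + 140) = q - 7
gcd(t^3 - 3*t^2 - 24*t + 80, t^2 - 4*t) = t - 4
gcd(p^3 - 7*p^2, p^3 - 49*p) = p^2 - 7*p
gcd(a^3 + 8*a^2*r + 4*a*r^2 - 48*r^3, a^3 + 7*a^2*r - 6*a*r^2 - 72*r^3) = a^2 + 10*a*r + 24*r^2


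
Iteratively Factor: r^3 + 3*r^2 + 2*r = (r + 2)*(r^2 + r) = (r + 1)*(r + 2)*(r)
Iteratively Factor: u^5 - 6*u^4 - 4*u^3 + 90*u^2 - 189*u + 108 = (u - 1)*(u^4 - 5*u^3 - 9*u^2 + 81*u - 108) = (u - 3)*(u - 1)*(u^3 - 2*u^2 - 15*u + 36) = (u - 3)*(u - 1)*(u + 4)*(u^2 - 6*u + 9) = (u - 3)^2*(u - 1)*(u + 4)*(u - 3)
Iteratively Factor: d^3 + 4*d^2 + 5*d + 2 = (d + 2)*(d^2 + 2*d + 1) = (d + 1)*(d + 2)*(d + 1)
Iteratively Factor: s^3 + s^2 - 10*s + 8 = (s + 4)*(s^2 - 3*s + 2) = (s - 2)*(s + 4)*(s - 1)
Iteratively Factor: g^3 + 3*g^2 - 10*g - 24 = (g + 4)*(g^2 - g - 6) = (g + 2)*(g + 4)*(g - 3)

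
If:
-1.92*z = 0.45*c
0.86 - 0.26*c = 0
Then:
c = 3.31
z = -0.78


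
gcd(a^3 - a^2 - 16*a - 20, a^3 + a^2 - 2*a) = a + 2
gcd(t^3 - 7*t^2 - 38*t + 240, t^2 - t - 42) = t + 6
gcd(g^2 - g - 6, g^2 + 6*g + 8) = g + 2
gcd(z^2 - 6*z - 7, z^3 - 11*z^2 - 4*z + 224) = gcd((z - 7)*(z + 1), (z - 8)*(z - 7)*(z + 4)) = z - 7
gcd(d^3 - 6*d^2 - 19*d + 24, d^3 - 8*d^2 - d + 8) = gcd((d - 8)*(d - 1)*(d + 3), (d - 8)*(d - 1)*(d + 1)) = d^2 - 9*d + 8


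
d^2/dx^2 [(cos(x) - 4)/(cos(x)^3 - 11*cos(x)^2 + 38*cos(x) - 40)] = (-4*sin(x)^4 + 11*sin(x)^2 - 385*cos(x)/4 + 21*cos(3*x)/4 + 71)/((cos(x) - 5)^3*(cos(x) - 2)^3)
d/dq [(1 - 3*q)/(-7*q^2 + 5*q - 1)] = (-21*q^2 + 14*q - 2)/(49*q^4 - 70*q^3 + 39*q^2 - 10*q + 1)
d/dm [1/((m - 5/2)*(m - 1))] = 2*(7 - 4*m)/(4*m^4 - 28*m^3 + 69*m^2 - 70*m + 25)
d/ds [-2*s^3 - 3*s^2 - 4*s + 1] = -6*s^2 - 6*s - 4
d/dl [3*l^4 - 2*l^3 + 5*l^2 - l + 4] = 12*l^3 - 6*l^2 + 10*l - 1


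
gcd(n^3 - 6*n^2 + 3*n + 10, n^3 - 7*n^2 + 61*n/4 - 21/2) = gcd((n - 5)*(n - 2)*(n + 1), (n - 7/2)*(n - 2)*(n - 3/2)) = n - 2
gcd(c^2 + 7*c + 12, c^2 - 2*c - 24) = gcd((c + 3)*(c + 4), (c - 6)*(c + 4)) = c + 4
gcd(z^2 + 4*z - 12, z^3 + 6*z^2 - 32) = z - 2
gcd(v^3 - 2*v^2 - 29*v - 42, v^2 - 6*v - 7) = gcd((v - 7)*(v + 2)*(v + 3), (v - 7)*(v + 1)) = v - 7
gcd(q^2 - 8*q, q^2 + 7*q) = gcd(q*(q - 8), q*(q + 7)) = q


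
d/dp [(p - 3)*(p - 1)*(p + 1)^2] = 4*p^3 - 6*p^2 - 8*p + 2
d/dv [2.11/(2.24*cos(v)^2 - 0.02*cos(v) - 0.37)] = (9.4528*cos(v) - 0.0422)*sin(v)/(-2.24*cos(v)^2 + 0.02*cos(v) + 0.37)^2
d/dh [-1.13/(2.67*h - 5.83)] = 3.0171/(2.67*h - 5.83)^2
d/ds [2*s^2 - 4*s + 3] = 4*s - 4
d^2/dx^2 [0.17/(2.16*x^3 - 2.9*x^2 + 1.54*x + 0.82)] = ((0.986 - 2.2032*x)*(2.16*x^3 - 2.9*x^2 + 1.54*x + 0.82) + 0.17*(6.48*x^2 - 5.8*x + 1.54)*(12.96*x^2 - 11.6*x + 3.08))/(2.16*x^3 - 2.9*x^2 + 1.54*x + 0.82)^3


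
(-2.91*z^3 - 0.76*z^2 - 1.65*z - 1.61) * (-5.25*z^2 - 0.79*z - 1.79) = 15.2775*z^5 + 6.2889*z^4 + 14.4718*z^3 + 11.1164*z^2 + 4.2254*z + 2.8819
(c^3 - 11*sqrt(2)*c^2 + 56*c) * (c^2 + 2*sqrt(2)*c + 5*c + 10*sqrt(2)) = c^5 - 9*sqrt(2)*c^4 + 5*c^4 - 45*sqrt(2)*c^3 + 12*c^3 + 60*c^2 + 112*sqrt(2)*c^2 + 560*sqrt(2)*c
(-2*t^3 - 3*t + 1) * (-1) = 2*t^3 + 3*t - 1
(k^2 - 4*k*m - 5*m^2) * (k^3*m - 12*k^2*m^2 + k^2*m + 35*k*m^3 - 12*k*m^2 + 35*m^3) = k^5*m - 16*k^4*m^2 + k^4*m + 78*k^3*m^3 - 16*k^3*m^2 - 80*k^2*m^4 + 78*k^2*m^3 - 175*k*m^5 - 80*k*m^4 - 175*m^5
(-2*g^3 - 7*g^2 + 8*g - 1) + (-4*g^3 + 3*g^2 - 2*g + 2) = -6*g^3 - 4*g^2 + 6*g + 1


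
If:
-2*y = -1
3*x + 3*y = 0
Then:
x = -1/2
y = 1/2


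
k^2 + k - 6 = (k - 2)*(k + 3)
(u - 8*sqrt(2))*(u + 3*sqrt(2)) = u^2 - 5*sqrt(2)*u - 48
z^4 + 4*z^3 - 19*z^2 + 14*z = z*(z - 2)*(z - 1)*(z + 7)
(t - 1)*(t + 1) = t^2 - 1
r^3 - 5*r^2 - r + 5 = (r - 5)*(r - 1)*(r + 1)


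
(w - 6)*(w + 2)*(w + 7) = w^3 + 3*w^2 - 40*w - 84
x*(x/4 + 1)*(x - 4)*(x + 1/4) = x^4/4 + x^3/16 - 4*x^2 - x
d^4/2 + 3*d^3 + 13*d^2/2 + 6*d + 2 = (d/2 + 1)*(d + 1)^2*(d + 2)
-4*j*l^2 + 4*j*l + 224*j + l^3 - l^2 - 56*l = (-4*j + l)*(l - 8)*(l + 7)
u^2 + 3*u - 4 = (u - 1)*(u + 4)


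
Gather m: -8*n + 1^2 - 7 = -8*n - 6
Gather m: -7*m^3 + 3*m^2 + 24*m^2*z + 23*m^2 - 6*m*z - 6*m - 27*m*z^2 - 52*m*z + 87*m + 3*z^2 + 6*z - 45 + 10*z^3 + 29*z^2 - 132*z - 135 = -7*m^3 + m^2*(24*z + 26) + m*(-27*z^2 - 58*z + 81) + 10*z^3 + 32*z^2 - 126*z - 180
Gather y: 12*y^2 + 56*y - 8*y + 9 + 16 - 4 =12*y^2 + 48*y + 21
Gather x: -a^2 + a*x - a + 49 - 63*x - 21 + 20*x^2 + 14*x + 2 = -a^2 - a + 20*x^2 + x*(a - 49) + 30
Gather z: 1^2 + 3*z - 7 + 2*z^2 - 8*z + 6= 2*z^2 - 5*z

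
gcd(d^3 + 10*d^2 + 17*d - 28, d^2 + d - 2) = d - 1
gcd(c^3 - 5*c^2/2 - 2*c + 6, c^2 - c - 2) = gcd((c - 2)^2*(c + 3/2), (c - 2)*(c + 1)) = c - 2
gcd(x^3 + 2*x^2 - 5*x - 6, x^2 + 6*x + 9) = x + 3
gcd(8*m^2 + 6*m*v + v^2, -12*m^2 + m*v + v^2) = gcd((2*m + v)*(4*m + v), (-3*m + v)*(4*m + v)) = 4*m + v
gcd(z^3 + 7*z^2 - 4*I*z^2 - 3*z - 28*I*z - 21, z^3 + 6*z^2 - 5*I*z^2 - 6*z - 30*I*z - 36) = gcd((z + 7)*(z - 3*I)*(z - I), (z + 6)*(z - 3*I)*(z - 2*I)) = z - 3*I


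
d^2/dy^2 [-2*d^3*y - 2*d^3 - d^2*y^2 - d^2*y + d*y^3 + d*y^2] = 2*d*(-d + 3*y + 1)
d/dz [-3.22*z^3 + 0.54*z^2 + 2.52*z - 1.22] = -9.66*z^2 + 1.08*z + 2.52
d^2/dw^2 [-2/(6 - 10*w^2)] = 30*(5*w^2 + 1)/(5*w^2 - 3)^3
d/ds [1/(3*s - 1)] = -3/(3*s - 1)^2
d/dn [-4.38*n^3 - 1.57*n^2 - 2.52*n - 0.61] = -13.14*n^2 - 3.14*n - 2.52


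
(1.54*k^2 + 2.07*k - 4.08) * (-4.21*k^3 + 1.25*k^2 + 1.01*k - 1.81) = -6.4834*k^5 - 6.7897*k^4 + 21.3197*k^3 - 5.7967*k^2 - 7.8675*k + 7.3848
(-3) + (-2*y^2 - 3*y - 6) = -2*y^2 - 3*y - 9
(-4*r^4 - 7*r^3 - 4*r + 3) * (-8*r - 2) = 32*r^5 + 64*r^4 + 14*r^3 + 32*r^2 - 16*r - 6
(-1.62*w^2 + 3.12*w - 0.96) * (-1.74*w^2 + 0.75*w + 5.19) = 2.8188*w^4 - 6.6438*w^3 - 4.3974*w^2 + 15.4728*w - 4.9824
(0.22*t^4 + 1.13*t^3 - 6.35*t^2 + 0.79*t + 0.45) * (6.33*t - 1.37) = 1.3926*t^5 + 6.8515*t^4 - 41.7436*t^3 + 13.7002*t^2 + 1.7662*t - 0.6165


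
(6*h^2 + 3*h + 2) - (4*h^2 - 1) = 2*h^2 + 3*h + 3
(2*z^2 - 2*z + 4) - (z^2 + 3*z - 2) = z^2 - 5*z + 6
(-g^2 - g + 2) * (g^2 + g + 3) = -g^4 - 2*g^3 - 2*g^2 - g + 6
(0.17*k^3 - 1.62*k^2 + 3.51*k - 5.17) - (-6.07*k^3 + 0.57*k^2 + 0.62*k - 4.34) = 6.24*k^3 - 2.19*k^2 + 2.89*k - 0.83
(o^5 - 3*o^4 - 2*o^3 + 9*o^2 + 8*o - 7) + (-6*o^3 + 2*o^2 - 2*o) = o^5 - 3*o^4 - 8*o^3 + 11*o^2 + 6*o - 7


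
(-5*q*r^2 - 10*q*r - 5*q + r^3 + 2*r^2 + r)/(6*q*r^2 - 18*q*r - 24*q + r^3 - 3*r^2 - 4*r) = (-5*q*r - 5*q + r^2 + r)/(6*q*r - 24*q + r^2 - 4*r)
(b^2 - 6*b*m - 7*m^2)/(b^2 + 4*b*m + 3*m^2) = (b - 7*m)/(b + 3*m)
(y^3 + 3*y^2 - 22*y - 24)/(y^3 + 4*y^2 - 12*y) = (y^2 - 3*y - 4)/(y*(y - 2))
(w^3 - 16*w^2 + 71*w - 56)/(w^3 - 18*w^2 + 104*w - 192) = (w^2 - 8*w + 7)/(w^2 - 10*w + 24)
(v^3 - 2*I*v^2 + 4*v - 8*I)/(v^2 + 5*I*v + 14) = (v^2 + 4)/(v + 7*I)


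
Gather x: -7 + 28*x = 28*x - 7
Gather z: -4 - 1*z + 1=-z - 3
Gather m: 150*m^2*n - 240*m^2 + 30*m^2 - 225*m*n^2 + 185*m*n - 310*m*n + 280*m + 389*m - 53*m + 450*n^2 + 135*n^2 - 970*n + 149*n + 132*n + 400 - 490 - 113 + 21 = m^2*(150*n - 210) + m*(-225*n^2 - 125*n + 616) + 585*n^2 - 689*n - 182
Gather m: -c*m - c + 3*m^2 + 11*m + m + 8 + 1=-c + 3*m^2 + m*(12 - c) + 9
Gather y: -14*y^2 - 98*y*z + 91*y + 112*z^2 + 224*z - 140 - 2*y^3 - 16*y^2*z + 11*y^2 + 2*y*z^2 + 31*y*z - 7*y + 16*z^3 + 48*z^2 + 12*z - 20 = -2*y^3 + y^2*(-16*z - 3) + y*(2*z^2 - 67*z + 84) + 16*z^3 + 160*z^2 + 236*z - 160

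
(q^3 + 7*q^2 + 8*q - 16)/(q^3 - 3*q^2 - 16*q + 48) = (q^2 + 3*q - 4)/(q^2 - 7*q + 12)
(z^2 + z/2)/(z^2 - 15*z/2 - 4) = z/(z - 8)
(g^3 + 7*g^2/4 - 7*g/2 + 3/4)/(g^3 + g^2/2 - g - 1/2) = (4*g^2 + 11*g - 3)/(2*(2*g^2 + 3*g + 1))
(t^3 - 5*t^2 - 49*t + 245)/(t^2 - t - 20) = (t^2 - 49)/(t + 4)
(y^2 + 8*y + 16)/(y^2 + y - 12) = (y + 4)/(y - 3)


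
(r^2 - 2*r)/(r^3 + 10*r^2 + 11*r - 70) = r/(r^2 + 12*r + 35)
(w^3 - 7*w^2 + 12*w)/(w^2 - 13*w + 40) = w*(w^2 - 7*w + 12)/(w^2 - 13*w + 40)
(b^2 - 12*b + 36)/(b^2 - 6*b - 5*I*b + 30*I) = (b - 6)/(b - 5*I)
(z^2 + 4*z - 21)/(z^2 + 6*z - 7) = (z - 3)/(z - 1)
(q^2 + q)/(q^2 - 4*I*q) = (q + 1)/(q - 4*I)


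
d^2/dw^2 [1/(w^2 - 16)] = 2*(3*w^2 + 16)/(w^2 - 16)^3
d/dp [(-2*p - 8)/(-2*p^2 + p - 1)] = 2*(2*p^2 - p - (p + 4)*(4*p - 1) + 1)/(2*p^2 - p + 1)^2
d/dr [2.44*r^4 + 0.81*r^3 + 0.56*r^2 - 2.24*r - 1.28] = 9.76*r^3 + 2.43*r^2 + 1.12*r - 2.24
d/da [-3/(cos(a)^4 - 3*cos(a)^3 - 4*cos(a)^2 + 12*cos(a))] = 3*(-4*cos(a)^3 + 9*cos(a)^2 + 8*cos(a) - 12)*sin(a)/((cos(a)^3 - 3*cos(a)^2 - 4*cos(a) + 12)^2*cos(a)^2)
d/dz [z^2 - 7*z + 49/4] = 2*z - 7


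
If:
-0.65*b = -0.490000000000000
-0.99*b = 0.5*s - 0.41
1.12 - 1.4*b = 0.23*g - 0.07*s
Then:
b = 0.75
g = 0.08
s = -0.67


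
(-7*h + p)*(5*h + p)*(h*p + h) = -35*h^3*p - 35*h^3 - 2*h^2*p^2 - 2*h^2*p + h*p^3 + h*p^2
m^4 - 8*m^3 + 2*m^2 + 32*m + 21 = (m - 7)*(m - 3)*(m + 1)^2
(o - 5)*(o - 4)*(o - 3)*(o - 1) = o^4 - 13*o^3 + 59*o^2 - 107*o + 60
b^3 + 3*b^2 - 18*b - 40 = (b - 4)*(b + 2)*(b + 5)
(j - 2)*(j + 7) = j^2 + 5*j - 14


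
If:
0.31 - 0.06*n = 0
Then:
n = 5.17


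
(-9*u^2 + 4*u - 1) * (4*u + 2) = -36*u^3 - 2*u^2 + 4*u - 2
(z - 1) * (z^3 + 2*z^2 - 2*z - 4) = z^4 + z^3 - 4*z^2 - 2*z + 4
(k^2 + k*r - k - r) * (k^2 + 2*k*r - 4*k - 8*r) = k^4 + 3*k^3*r - 5*k^3 + 2*k^2*r^2 - 15*k^2*r + 4*k^2 - 10*k*r^2 + 12*k*r + 8*r^2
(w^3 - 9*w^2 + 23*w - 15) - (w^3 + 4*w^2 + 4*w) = -13*w^2 + 19*w - 15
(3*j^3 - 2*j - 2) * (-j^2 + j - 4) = -3*j^5 + 3*j^4 - 10*j^3 + 6*j + 8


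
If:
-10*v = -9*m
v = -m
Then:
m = 0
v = 0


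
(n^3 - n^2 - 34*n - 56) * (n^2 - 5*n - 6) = n^5 - 6*n^4 - 35*n^3 + 120*n^2 + 484*n + 336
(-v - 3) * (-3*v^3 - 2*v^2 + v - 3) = 3*v^4 + 11*v^3 + 5*v^2 + 9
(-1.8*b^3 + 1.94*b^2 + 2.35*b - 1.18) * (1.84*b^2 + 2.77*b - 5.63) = -3.312*b^5 - 1.4164*b^4 + 19.8318*b^3 - 6.5839*b^2 - 16.4991*b + 6.6434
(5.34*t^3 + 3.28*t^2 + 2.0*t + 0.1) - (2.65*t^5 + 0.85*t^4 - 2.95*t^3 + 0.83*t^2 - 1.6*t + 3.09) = -2.65*t^5 - 0.85*t^4 + 8.29*t^3 + 2.45*t^2 + 3.6*t - 2.99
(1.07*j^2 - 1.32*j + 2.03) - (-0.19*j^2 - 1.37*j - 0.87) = 1.26*j^2 + 0.05*j + 2.9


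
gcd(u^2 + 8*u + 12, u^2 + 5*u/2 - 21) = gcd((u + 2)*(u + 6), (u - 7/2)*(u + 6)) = u + 6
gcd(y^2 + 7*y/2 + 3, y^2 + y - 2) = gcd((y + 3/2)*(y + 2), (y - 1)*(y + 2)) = y + 2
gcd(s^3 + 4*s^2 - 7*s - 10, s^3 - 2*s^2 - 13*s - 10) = s + 1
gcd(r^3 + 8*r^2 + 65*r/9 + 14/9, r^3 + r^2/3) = r + 1/3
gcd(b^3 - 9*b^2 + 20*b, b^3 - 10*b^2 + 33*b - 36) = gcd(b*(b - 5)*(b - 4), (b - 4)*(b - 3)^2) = b - 4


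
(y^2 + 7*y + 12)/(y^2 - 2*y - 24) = (y + 3)/(y - 6)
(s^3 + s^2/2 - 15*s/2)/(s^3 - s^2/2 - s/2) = (-2*s^2 - s + 15)/(-2*s^2 + s + 1)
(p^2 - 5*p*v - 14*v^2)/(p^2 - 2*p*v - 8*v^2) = (p - 7*v)/(p - 4*v)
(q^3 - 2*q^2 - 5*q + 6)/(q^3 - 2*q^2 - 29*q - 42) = (q^2 - 4*q + 3)/(q^2 - 4*q - 21)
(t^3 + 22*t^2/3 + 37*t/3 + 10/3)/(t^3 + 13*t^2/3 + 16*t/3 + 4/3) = (t + 5)/(t + 2)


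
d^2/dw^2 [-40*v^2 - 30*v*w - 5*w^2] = -10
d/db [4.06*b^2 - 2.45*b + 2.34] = 8.12*b - 2.45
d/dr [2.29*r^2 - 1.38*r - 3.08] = 4.58*r - 1.38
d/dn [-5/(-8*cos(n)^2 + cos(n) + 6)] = 5*(16*cos(n) - 1)*sin(n)/(-8*cos(n)^2 + cos(n) + 6)^2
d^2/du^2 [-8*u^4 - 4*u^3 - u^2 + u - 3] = -96*u^2 - 24*u - 2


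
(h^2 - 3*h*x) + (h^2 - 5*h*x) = 2*h^2 - 8*h*x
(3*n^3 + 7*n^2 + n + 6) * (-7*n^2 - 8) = -21*n^5 - 49*n^4 - 31*n^3 - 98*n^2 - 8*n - 48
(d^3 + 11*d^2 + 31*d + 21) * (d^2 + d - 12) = d^5 + 12*d^4 + 30*d^3 - 80*d^2 - 351*d - 252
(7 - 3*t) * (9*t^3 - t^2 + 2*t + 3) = -27*t^4 + 66*t^3 - 13*t^2 + 5*t + 21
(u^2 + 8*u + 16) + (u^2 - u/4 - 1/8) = 2*u^2 + 31*u/4 + 127/8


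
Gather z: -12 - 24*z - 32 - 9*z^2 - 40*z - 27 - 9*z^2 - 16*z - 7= -18*z^2 - 80*z - 78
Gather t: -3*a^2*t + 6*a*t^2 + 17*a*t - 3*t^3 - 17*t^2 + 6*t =-3*t^3 + t^2*(6*a - 17) + t*(-3*a^2 + 17*a + 6)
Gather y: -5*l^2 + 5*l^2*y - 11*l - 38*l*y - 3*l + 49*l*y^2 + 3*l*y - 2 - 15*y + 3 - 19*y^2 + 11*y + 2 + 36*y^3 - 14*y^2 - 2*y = -5*l^2 - 14*l + 36*y^3 + y^2*(49*l - 33) + y*(5*l^2 - 35*l - 6) + 3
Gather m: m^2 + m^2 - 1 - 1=2*m^2 - 2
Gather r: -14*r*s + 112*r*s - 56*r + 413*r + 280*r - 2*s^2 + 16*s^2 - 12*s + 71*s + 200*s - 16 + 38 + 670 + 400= r*(98*s + 637) + 14*s^2 + 259*s + 1092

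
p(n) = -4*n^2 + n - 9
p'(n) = 1 - 8*n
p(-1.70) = -22.26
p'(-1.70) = 14.60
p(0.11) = -8.94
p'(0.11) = 0.12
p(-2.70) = -40.86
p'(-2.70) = 22.60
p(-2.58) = -38.21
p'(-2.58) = 21.64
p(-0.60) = -11.04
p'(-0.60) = 5.80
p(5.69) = -132.81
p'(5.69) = -44.52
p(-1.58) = -20.57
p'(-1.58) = 13.64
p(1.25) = -14.00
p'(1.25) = -9.00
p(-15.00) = -924.00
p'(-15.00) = 121.00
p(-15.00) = -924.00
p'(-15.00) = 121.00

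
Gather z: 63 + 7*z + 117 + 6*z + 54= 13*z + 234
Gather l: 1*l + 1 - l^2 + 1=-l^2 + l + 2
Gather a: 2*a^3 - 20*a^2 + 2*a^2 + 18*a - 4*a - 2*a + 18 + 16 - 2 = 2*a^3 - 18*a^2 + 12*a + 32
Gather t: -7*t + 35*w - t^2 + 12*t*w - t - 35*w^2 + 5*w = -t^2 + t*(12*w - 8) - 35*w^2 + 40*w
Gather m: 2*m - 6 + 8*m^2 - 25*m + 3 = 8*m^2 - 23*m - 3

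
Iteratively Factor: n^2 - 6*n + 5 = (n - 1)*(n - 5)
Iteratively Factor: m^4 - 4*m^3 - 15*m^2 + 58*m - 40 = (m - 2)*(m^3 - 2*m^2 - 19*m + 20) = (m - 5)*(m - 2)*(m^2 + 3*m - 4) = (m - 5)*(m - 2)*(m + 4)*(m - 1)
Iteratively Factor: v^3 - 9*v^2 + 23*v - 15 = (v - 5)*(v^2 - 4*v + 3) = (v - 5)*(v - 1)*(v - 3)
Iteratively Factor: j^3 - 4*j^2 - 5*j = (j + 1)*(j^2 - 5*j) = j*(j + 1)*(j - 5)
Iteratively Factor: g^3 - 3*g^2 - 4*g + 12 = (g - 3)*(g^2 - 4) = (g - 3)*(g + 2)*(g - 2)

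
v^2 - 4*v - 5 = (v - 5)*(v + 1)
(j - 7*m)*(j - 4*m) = j^2 - 11*j*m + 28*m^2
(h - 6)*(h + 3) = h^2 - 3*h - 18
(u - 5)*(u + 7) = u^2 + 2*u - 35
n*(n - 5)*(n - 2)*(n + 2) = n^4 - 5*n^3 - 4*n^2 + 20*n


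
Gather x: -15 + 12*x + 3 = 12*x - 12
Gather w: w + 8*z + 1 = w + 8*z + 1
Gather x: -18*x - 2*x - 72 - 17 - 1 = -20*x - 90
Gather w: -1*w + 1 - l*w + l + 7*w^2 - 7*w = l + 7*w^2 + w*(-l - 8) + 1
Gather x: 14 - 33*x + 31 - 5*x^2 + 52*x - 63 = -5*x^2 + 19*x - 18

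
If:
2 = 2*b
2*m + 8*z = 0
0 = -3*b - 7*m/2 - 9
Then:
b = 1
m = -24/7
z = 6/7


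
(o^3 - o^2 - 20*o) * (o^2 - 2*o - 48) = o^5 - 3*o^4 - 66*o^3 + 88*o^2 + 960*o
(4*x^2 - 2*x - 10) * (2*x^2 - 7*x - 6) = 8*x^4 - 32*x^3 - 30*x^2 + 82*x + 60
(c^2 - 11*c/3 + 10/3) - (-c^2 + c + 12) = 2*c^2 - 14*c/3 - 26/3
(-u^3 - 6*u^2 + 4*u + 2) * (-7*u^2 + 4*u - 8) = 7*u^5 + 38*u^4 - 44*u^3 + 50*u^2 - 24*u - 16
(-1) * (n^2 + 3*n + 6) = -n^2 - 3*n - 6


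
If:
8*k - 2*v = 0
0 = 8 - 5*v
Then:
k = 2/5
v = 8/5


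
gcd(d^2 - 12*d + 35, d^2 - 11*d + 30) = d - 5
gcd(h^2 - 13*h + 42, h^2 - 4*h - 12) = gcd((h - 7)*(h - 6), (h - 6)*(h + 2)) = h - 6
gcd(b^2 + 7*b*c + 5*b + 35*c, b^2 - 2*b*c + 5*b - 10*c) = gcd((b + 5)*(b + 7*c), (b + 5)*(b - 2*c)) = b + 5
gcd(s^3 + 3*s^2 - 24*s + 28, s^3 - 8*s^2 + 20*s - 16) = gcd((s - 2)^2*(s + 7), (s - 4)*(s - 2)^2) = s^2 - 4*s + 4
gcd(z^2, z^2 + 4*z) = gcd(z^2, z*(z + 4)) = z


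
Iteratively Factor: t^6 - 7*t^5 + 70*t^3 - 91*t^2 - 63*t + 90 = (t - 3)*(t^5 - 4*t^4 - 12*t^3 + 34*t^2 + 11*t - 30) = (t - 3)*(t - 1)*(t^4 - 3*t^3 - 15*t^2 + 19*t + 30) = (t - 3)*(t - 2)*(t - 1)*(t^3 - t^2 - 17*t - 15) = (t - 5)*(t - 3)*(t - 2)*(t - 1)*(t^2 + 4*t + 3) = (t - 5)*(t - 3)*(t - 2)*(t - 1)*(t + 3)*(t + 1)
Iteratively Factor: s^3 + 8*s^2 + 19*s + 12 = (s + 3)*(s^2 + 5*s + 4) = (s + 1)*(s + 3)*(s + 4)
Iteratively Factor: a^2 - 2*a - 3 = (a + 1)*(a - 3)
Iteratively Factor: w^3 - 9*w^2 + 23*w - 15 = (w - 1)*(w^2 - 8*w + 15) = (w - 3)*(w - 1)*(w - 5)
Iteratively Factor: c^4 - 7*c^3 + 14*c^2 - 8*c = (c - 2)*(c^3 - 5*c^2 + 4*c) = c*(c - 2)*(c^2 - 5*c + 4) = c*(c - 2)*(c - 1)*(c - 4)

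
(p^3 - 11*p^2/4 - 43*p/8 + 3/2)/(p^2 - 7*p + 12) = (8*p^2 + 10*p - 3)/(8*(p - 3))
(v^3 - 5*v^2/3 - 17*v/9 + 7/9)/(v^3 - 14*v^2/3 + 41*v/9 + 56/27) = 3*(3*v^2 + 2*v - 1)/(9*v^2 - 21*v - 8)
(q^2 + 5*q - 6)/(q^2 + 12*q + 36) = (q - 1)/(q + 6)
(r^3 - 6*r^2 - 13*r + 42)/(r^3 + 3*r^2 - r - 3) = (r^2 - 9*r + 14)/(r^2 - 1)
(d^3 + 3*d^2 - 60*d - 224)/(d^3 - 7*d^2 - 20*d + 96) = (d + 7)/(d - 3)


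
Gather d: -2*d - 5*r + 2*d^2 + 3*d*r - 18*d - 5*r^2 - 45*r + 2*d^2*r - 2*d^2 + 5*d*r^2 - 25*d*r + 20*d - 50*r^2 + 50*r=2*d^2*r + d*(5*r^2 - 22*r) - 55*r^2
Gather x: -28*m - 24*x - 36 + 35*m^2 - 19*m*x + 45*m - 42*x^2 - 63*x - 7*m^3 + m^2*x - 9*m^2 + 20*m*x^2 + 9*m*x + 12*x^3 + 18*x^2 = -7*m^3 + 26*m^2 + 17*m + 12*x^3 + x^2*(20*m - 24) + x*(m^2 - 10*m - 87) - 36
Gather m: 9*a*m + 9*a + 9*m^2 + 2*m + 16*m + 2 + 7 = 9*a + 9*m^2 + m*(9*a + 18) + 9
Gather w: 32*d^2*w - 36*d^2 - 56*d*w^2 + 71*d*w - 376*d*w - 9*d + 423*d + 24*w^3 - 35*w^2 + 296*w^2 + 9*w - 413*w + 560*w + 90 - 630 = -36*d^2 + 414*d + 24*w^3 + w^2*(261 - 56*d) + w*(32*d^2 - 305*d + 156) - 540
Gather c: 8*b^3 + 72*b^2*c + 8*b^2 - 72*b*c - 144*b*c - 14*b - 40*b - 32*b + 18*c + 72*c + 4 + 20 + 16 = 8*b^3 + 8*b^2 - 86*b + c*(72*b^2 - 216*b + 90) + 40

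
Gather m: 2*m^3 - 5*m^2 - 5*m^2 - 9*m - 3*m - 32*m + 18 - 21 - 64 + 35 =2*m^3 - 10*m^2 - 44*m - 32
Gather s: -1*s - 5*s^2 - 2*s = -5*s^2 - 3*s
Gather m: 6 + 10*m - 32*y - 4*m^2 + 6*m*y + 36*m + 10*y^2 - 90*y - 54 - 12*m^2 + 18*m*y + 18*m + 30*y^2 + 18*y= -16*m^2 + m*(24*y + 64) + 40*y^2 - 104*y - 48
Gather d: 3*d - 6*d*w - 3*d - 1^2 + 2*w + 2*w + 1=-6*d*w + 4*w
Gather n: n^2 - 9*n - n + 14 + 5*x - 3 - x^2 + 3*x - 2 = n^2 - 10*n - x^2 + 8*x + 9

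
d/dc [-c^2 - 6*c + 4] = -2*c - 6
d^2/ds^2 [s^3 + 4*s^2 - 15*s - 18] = 6*s + 8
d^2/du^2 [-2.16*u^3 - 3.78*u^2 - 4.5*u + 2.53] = -12.96*u - 7.56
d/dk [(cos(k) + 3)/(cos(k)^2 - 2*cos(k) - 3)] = (cos(k)^2 + 6*cos(k) - 3)*sin(k)/(sin(k)^2 + 2*cos(k) + 2)^2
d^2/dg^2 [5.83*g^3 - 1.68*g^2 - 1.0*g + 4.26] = 34.98*g - 3.36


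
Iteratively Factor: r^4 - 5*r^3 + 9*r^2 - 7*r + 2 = (r - 2)*(r^3 - 3*r^2 + 3*r - 1) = (r - 2)*(r - 1)*(r^2 - 2*r + 1) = (r - 2)*(r - 1)^2*(r - 1)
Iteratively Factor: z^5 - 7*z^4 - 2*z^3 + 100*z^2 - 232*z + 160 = (z - 2)*(z^4 - 5*z^3 - 12*z^2 + 76*z - 80) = (z - 2)^2*(z^3 - 3*z^2 - 18*z + 40) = (z - 5)*(z - 2)^2*(z^2 + 2*z - 8) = (z - 5)*(z - 2)^3*(z + 4)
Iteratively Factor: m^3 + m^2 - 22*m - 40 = (m + 4)*(m^2 - 3*m - 10) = (m - 5)*(m + 4)*(m + 2)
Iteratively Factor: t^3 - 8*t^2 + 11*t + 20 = (t - 5)*(t^2 - 3*t - 4) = (t - 5)*(t - 4)*(t + 1)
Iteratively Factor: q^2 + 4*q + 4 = (q + 2)*(q + 2)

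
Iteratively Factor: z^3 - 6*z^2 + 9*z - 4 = (z - 1)*(z^2 - 5*z + 4) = (z - 1)^2*(z - 4)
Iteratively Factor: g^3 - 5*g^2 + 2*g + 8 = (g + 1)*(g^2 - 6*g + 8) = (g - 2)*(g + 1)*(g - 4)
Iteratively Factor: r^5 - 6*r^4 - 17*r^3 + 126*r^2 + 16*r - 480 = (r + 2)*(r^4 - 8*r^3 - r^2 + 128*r - 240) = (r - 3)*(r + 2)*(r^3 - 5*r^2 - 16*r + 80) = (r - 4)*(r - 3)*(r + 2)*(r^2 - r - 20) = (r - 5)*(r - 4)*(r - 3)*(r + 2)*(r + 4)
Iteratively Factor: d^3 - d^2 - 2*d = (d)*(d^2 - d - 2) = d*(d + 1)*(d - 2)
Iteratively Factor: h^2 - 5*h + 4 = (h - 1)*(h - 4)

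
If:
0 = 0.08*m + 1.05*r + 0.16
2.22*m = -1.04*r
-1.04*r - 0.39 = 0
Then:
No Solution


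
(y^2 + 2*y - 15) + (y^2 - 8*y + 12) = 2*y^2 - 6*y - 3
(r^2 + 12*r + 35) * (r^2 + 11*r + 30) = r^4 + 23*r^3 + 197*r^2 + 745*r + 1050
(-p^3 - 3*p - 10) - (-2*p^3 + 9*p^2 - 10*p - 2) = p^3 - 9*p^2 + 7*p - 8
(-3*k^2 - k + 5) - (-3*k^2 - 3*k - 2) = 2*k + 7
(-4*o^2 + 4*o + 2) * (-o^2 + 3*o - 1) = 4*o^4 - 16*o^3 + 14*o^2 + 2*o - 2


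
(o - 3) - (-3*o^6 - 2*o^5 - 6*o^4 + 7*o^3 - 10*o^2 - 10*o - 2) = 3*o^6 + 2*o^5 + 6*o^4 - 7*o^3 + 10*o^2 + 11*o - 1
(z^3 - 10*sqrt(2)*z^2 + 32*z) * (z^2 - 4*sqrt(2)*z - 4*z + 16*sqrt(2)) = z^5 - 14*sqrt(2)*z^4 - 4*z^4 + 56*sqrt(2)*z^3 + 112*z^3 - 448*z^2 - 128*sqrt(2)*z^2 + 512*sqrt(2)*z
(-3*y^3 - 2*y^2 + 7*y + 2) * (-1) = 3*y^3 + 2*y^2 - 7*y - 2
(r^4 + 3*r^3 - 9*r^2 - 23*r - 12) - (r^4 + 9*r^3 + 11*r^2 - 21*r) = -6*r^3 - 20*r^2 - 2*r - 12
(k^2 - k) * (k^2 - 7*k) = k^4 - 8*k^3 + 7*k^2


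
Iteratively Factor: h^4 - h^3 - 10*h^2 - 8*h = (h)*(h^3 - h^2 - 10*h - 8) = h*(h + 2)*(h^2 - 3*h - 4) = h*(h + 1)*(h + 2)*(h - 4)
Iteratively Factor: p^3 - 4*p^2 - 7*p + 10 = (p + 2)*(p^2 - 6*p + 5) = (p - 1)*(p + 2)*(p - 5)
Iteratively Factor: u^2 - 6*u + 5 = (u - 5)*(u - 1)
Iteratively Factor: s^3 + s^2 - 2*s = (s - 1)*(s^2 + 2*s) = (s - 1)*(s + 2)*(s)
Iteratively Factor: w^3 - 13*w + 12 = (w + 4)*(w^2 - 4*w + 3) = (w - 1)*(w + 4)*(w - 3)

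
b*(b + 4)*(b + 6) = b^3 + 10*b^2 + 24*b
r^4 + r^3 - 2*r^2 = r^2*(r - 1)*(r + 2)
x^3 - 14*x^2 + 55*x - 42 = (x - 7)*(x - 6)*(x - 1)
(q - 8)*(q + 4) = q^2 - 4*q - 32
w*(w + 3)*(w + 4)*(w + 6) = w^4 + 13*w^3 + 54*w^2 + 72*w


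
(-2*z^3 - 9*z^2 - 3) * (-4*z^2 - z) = 8*z^5 + 38*z^4 + 9*z^3 + 12*z^2 + 3*z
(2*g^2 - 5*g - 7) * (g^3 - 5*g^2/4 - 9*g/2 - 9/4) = 2*g^5 - 15*g^4/2 - 39*g^3/4 + 107*g^2/4 + 171*g/4 + 63/4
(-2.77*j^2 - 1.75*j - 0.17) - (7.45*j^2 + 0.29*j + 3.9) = -10.22*j^2 - 2.04*j - 4.07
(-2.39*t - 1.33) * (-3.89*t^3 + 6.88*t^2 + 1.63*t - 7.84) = 9.2971*t^4 - 11.2695*t^3 - 13.0461*t^2 + 16.5697*t + 10.4272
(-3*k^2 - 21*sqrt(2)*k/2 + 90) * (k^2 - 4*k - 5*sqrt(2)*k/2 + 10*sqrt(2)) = -3*k^4 - 3*sqrt(2)*k^3 + 12*k^3 + 12*sqrt(2)*k^2 + 285*k^2/2 - 570*k - 225*sqrt(2)*k + 900*sqrt(2)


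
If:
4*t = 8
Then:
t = 2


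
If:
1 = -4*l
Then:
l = -1/4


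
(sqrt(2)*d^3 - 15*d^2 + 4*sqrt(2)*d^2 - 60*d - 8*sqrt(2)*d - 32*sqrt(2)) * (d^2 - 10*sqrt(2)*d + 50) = sqrt(2)*d^5 - 35*d^4 + 4*sqrt(2)*d^4 - 140*d^3 + 192*sqrt(2)*d^3 - 590*d^2 + 768*sqrt(2)*d^2 - 2360*d - 400*sqrt(2)*d - 1600*sqrt(2)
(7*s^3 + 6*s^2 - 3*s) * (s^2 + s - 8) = 7*s^5 + 13*s^4 - 53*s^3 - 51*s^2 + 24*s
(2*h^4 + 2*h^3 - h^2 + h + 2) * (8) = 16*h^4 + 16*h^3 - 8*h^2 + 8*h + 16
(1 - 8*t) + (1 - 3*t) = 2 - 11*t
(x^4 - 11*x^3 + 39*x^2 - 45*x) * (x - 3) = x^5 - 14*x^4 + 72*x^3 - 162*x^2 + 135*x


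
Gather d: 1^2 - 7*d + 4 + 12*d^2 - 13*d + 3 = 12*d^2 - 20*d + 8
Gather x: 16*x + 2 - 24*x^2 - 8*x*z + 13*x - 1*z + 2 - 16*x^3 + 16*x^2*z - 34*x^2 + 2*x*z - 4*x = -16*x^3 + x^2*(16*z - 58) + x*(25 - 6*z) - z + 4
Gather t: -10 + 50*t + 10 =50*t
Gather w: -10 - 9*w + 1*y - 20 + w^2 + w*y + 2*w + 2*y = w^2 + w*(y - 7) + 3*y - 30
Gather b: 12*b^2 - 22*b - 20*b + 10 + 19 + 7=12*b^2 - 42*b + 36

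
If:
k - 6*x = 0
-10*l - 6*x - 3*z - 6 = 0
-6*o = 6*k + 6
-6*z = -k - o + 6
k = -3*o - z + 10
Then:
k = -85/12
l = 11/24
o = 73/12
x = -85/72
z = -7/6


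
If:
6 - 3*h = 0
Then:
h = 2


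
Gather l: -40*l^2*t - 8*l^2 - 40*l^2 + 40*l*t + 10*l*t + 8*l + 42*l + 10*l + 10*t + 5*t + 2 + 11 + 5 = l^2*(-40*t - 48) + l*(50*t + 60) + 15*t + 18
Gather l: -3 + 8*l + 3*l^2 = 3*l^2 + 8*l - 3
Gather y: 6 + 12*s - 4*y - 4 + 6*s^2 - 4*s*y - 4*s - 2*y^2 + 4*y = 6*s^2 - 4*s*y + 8*s - 2*y^2 + 2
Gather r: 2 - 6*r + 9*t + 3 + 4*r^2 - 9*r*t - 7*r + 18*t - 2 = 4*r^2 + r*(-9*t - 13) + 27*t + 3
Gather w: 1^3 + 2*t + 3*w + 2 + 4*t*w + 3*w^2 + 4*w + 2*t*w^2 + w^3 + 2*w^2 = 2*t + w^3 + w^2*(2*t + 5) + w*(4*t + 7) + 3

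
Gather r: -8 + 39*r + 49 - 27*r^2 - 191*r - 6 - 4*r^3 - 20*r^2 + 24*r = -4*r^3 - 47*r^2 - 128*r + 35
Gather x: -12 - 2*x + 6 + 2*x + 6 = 0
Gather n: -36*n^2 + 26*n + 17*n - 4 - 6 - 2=-36*n^2 + 43*n - 12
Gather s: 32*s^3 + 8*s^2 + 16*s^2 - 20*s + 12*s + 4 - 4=32*s^3 + 24*s^2 - 8*s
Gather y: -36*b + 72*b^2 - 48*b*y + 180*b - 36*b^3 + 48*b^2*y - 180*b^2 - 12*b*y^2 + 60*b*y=-36*b^3 - 108*b^2 - 12*b*y^2 + 144*b + y*(48*b^2 + 12*b)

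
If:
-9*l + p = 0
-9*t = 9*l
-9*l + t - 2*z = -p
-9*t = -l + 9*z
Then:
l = 0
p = 0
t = 0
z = 0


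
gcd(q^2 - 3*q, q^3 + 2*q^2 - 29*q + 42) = q - 3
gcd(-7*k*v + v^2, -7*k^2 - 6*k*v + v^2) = -7*k + v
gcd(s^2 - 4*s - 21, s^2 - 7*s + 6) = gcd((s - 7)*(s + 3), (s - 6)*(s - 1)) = 1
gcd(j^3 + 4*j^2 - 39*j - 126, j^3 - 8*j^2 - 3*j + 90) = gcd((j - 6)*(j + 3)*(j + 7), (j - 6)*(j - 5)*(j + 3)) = j^2 - 3*j - 18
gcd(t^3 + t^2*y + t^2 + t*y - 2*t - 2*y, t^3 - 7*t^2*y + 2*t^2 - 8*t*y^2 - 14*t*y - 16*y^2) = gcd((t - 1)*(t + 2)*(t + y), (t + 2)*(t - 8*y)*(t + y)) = t^2 + t*y + 2*t + 2*y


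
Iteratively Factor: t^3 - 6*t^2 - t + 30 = (t - 5)*(t^2 - t - 6) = (t - 5)*(t + 2)*(t - 3)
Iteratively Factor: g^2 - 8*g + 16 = (g - 4)*(g - 4)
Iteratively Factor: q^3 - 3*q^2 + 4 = (q + 1)*(q^2 - 4*q + 4) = (q - 2)*(q + 1)*(q - 2)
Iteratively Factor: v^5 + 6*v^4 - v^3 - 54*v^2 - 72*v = (v + 4)*(v^4 + 2*v^3 - 9*v^2 - 18*v) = v*(v + 4)*(v^3 + 2*v^2 - 9*v - 18) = v*(v - 3)*(v + 4)*(v^2 + 5*v + 6) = v*(v - 3)*(v + 2)*(v + 4)*(v + 3)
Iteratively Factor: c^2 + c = (c + 1)*(c)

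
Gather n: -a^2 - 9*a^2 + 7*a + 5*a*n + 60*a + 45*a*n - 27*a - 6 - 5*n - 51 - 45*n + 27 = -10*a^2 + 40*a + n*(50*a - 50) - 30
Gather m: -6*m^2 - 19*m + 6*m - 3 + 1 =-6*m^2 - 13*m - 2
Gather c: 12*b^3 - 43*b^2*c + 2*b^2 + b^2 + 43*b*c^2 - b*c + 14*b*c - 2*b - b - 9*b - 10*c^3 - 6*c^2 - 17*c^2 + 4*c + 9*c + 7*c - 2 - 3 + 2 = 12*b^3 + 3*b^2 - 12*b - 10*c^3 + c^2*(43*b - 23) + c*(-43*b^2 + 13*b + 20) - 3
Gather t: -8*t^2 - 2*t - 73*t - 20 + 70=-8*t^2 - 75*t + 50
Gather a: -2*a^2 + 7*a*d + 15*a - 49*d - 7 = -2*a^2 + a*(7*d + 15) - 49*d - 7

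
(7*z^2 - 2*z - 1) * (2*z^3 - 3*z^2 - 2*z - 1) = 14*z^5 - 25*z^4 - 10*z^3 + 4*z + 1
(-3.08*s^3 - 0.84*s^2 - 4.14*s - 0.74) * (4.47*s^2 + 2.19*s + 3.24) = -13.7676*s^5 - 10.5*s^4 - 30.3246*s^3 - 15.096*s^2 - 15.0342*s - 2.3976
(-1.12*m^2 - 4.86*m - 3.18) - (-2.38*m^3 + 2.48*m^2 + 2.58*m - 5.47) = 2.38*m^3 - 3.6*m^2 - 7.44*m + 2.29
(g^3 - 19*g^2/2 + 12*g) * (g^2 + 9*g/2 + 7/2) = g^5 - 5*g^4 - 109*g^3/4 + 83*g^2/4 + 42*g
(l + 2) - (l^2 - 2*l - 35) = -l^2 + 3*l + 37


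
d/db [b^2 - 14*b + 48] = 2*b - 14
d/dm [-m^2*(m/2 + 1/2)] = m*(-3*m - 2)/2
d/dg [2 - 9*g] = -9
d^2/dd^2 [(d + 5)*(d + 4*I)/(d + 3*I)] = 2*(3 + 5*I)/(d^3 + 9*I*d^2 - 27*d - 27*I)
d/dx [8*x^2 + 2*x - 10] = 16*x + 2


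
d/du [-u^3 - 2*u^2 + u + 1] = -3*u^2 - 4*u + 1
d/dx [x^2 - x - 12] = 2*x - 1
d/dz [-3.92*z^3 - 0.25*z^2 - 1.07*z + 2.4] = -11.76*z^2 - 0.5*z - 1.07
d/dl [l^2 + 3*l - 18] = 2*l + 3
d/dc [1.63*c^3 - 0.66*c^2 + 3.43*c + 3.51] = 4.89*c^2 - 1.32*c + 3.43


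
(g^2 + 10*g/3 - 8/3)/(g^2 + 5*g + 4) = (g - 2/3)/(g + 1)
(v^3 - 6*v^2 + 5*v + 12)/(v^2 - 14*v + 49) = (v^3 - 6*v^2 + 5*v + 12)/(v^2 - 14*v + 49)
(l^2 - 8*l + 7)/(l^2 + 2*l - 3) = (l - 7)/(l + 3)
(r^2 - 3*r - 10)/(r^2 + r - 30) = (r + 2)/(r + 6)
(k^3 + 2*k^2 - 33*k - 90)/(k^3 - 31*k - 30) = (k + 3)/(k + 1)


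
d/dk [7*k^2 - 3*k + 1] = 14*k - 3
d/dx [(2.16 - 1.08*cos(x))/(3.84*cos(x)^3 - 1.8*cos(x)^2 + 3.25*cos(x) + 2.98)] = (-8.2944*cos(x)^3 + 26.8272*cos(x)^2 - 7.776*cos(x) + 10.2384)*sin(x)/(14.7456*cos(x)^6 - 13.824*cos(x)^5 + 28.2*cos(x)^4 + 11.1864*cos(x)^3 - 0.1655*cos(x)^2 + 19.37*cos(x) + 8.8804)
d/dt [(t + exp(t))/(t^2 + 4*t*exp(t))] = (t*(t + 4*exp(t))*(exp(t) + 1) - 2*(t + exp(t))*(2*t*exp(t) + t + 2*exp(t)))/(t^2*(t + 4*exp(t))^2)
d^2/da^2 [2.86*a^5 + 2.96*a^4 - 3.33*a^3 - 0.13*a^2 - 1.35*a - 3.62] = 57.2*a^3 + 35.52*a^2 - 19.98*a - 0.26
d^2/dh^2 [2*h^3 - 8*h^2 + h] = 12*h - 16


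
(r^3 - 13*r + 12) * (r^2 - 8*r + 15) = r^5 - 8*r^4 + 2*r^3 + 116*r^2 - 291*r + 180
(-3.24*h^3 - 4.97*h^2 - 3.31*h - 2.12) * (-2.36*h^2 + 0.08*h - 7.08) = 7.6464*h^5 + 11.47*h^4 + 30.3532*h^3 + 39.926*h^2 + 23.2652*h + 15.0096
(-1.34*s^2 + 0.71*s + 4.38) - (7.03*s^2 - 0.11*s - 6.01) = -8.37*s^2 + 0.82*s + 10.39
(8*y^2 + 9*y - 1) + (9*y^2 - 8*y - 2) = 17*y^2 + y - 3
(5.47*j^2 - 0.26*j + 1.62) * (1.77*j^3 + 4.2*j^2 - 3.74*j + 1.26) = 9.6819*j^5 + 22.5138*j^4 - 18.6824*j^3 + 14.6686*j^2 - 6.3864*j + 2.0412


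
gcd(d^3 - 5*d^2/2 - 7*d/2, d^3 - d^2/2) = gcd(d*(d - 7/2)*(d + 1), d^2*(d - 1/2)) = d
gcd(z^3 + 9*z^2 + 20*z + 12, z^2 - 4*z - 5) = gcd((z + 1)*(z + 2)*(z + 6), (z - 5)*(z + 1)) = z + 1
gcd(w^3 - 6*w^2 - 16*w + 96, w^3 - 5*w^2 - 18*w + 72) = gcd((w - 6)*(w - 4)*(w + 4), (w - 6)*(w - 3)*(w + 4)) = w^2 - 2*w - 24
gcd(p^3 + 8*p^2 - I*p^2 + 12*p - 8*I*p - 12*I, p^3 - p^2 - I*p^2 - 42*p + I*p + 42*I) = p^2 + p*(6 - I) - 6*I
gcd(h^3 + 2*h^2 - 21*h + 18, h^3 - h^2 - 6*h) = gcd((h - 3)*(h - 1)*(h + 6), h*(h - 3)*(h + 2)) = h - 3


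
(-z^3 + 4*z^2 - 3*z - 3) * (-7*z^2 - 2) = 7*z^5 - 28*z^4 + 23*z^3 + 13*z^2 + 6*z + 6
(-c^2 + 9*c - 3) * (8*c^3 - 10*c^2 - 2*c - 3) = -8*c^5 + 82*c^4 - 112*c^3 + 15*c^2 - 21*c + 9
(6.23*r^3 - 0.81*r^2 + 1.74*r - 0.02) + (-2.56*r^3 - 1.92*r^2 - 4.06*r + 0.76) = 3.67*r^3 - 2.73*r^2 - 2.32*r + 0.74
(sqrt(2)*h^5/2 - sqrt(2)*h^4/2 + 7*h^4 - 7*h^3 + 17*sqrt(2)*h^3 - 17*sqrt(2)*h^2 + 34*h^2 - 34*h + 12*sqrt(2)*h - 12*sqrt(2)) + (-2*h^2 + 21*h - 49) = sqrt(2)*h^5/2 - sqrt(2)*h^4/2 + 7*h^4 - 7*h^3 + 17*sqrt(2)*h^3 - 17*sqrt(2)*h^2 + 32*h^2 - 13*h + 12*sqrt(2)*h - 49 - 12*sqrt(2)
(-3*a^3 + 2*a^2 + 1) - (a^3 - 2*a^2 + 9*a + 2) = -4*a^3 + 4*a^2 - 9*a - 1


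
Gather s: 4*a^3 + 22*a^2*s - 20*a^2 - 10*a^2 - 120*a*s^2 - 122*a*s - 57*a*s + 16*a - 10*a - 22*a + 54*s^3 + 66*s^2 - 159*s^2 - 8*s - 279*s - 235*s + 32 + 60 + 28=4*a^3 - 30*a^2 - 16*a + 54*s^3 + s^2*(-120*a - 93) + s*(22*a^2 - 179*a - 522) + 120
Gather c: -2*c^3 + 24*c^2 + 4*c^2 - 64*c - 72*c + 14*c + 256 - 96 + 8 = -2*c^3 + 28*c^2 - 122*c + 168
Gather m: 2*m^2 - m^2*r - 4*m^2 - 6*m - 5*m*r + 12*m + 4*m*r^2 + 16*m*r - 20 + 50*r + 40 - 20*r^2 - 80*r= m^2*(-r - 2) + m*(4*r^2 + 11*r + 6) - 20*r^2 - 30*r + 20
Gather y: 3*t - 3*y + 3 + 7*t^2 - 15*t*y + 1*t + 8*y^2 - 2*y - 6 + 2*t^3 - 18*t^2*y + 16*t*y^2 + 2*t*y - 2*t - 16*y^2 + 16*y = 2*t^3 + 7*t^2 + 2*t + y^2*(16*t - 8) + y*(-18*t^2 - 13*t + 11) - 3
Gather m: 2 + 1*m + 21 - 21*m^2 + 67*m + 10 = -21*m^2 + 68*m + 33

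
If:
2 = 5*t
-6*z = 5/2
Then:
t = 2/5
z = -5/12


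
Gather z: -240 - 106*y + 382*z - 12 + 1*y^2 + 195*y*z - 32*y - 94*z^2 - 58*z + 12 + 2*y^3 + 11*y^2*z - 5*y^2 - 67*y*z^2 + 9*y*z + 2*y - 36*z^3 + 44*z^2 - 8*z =2*y^3 - 4*y^2 - 136*y - 36*z^3 + z^2*(-67*y - 50) + z*(11*y^2 + 204*y + 316) - 240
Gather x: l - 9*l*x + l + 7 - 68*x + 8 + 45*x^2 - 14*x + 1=2*l + 45*x^2 + x*(-9*l - 82) + 16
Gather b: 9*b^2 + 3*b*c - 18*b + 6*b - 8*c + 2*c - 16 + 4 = 9*b^2 + b*(3*c - 12) - 6*c - 12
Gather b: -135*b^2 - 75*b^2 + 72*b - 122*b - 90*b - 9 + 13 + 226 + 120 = -210*b^2 - 140*b + 350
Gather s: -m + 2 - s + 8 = -m - s + 10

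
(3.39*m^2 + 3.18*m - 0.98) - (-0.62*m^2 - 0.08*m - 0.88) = 4.01*m^2 + 3.26*m - 0.1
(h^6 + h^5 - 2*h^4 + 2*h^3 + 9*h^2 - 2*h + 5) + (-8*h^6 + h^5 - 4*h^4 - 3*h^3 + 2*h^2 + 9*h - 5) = -7*h^6 + 2*h^5 - 6*h^4 - h^3 + 11*h^2 + 7*h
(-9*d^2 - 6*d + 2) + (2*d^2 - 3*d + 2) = -7*d^2 - 9*d + 4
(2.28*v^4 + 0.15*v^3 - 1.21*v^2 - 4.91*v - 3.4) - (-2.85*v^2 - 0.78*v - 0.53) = 2.28*v^4 + 0.15*v^3 + 1.64*v^2 - 4.13*v - 2.87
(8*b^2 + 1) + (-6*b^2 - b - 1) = 2*b^2 - b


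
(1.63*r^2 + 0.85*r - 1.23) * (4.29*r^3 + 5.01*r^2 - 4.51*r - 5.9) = 6.9927*r^5 + 11.8128*r^4 - 8.3695*r^3 - 19.6128*r^2 + 0.532299999999999*r + 7.257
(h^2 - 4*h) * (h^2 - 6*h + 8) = h^4 - 10*h^3 + 32*h^2 - 32*h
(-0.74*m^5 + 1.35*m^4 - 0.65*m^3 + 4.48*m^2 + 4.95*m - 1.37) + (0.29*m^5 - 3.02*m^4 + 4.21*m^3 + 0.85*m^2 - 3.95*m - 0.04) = -0.45*m^5 - 1.67*m^4 + 3.56*m^3 + 5.33*m^2 + 1.0*m - 1.41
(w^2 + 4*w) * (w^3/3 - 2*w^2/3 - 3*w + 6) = w^5/3 + 2*w^4/3 - 17*w^3/3 - 6*w^2 + 24*w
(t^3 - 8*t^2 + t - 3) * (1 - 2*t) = -2*t^4 + 17*t^3 - 10*t^2 + 7*t - 3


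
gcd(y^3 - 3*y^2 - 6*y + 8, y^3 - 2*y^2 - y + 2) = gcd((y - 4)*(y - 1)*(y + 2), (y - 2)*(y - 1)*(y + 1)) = y - 1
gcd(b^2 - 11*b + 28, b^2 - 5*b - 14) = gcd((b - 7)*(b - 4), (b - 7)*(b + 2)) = b - 7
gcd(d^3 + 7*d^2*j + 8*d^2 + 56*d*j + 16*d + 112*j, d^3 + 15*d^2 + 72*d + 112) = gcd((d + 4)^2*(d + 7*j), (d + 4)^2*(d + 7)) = d^2 + 8*d + 16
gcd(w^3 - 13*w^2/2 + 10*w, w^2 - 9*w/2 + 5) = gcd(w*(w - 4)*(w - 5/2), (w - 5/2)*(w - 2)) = w - 5/2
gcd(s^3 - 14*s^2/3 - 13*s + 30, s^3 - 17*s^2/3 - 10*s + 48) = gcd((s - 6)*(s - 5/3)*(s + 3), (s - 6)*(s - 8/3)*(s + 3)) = s^2 - 3*s - 18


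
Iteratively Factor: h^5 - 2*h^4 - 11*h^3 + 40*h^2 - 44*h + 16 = (h + 4)*(h^4 - 6*h^3 + 13*h^2 - 12*h + 4) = (h - 1)*(h + 4)*(h^3 - 5*h^2 + 8*h - 4) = (h - 2)*(h - 1)*(h + 4)*(h^2 - 3*h + 2) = (h - 2)*(h - 1)^2*(h + 4)*(h - 2)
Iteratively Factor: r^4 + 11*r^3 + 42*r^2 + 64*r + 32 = (r + 4)*(r^3 + 7*r^2 + 14*r + 8) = (r + 2)*(r + 4)*(r^2 + 5*r + 4) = (r + 2)*(r + 4)^2*(r + 1)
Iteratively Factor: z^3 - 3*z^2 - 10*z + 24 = (z + 3)*(z^2 - 6*z + 8) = (z - 2)*(z + 3)*(z - 4)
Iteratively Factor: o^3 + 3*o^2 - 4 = (o + 2)*(o^2 + o - 2) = (o - 1)*(o + 2)*(o + 2)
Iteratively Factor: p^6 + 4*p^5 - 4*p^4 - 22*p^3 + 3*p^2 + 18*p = (p + 3)*(p^5 + p^4 - 7*p^3 - p^2 + 6*p) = (p + 1)*(p + 3)*(p^4 - 7*p^2 + 6*p) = (p + 1)*(p + 3)^2*(p^3 - 3*p^2 + 2*p) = (p - 2)*(p + 1)*(p + 3)^2*(p^2 - p) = p*(p - 2)*(p + 1)*(p + 3)^2*(p - 1)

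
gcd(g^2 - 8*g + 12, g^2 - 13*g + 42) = g - 6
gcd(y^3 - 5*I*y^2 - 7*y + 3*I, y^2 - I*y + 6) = y - 3*I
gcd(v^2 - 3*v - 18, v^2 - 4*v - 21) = v + 3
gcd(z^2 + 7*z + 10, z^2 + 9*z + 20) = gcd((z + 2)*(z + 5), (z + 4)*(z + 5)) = z + 5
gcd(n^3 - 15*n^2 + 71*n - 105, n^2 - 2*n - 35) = n - 7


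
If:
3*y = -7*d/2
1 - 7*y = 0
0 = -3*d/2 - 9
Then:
No Solution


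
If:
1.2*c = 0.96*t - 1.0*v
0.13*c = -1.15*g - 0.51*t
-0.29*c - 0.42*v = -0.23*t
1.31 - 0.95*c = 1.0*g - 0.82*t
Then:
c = -1.81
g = 1.20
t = -2.24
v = 0.03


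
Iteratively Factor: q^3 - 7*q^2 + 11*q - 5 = (q - 1)*(q^2 - 6*q + 5) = (q - 5)*(q - 1)*(q - 1)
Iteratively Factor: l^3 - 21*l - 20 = (l - 5)*(l^2 + 5*l + 4) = (l - 5)*(l + 4)*(l + 1)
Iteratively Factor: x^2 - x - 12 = (x - 4)*(x + 3)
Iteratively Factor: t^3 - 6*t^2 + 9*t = (t - 3)*(t^2 - 3*t) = (t - 3)^2*(t)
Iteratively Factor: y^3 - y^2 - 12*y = (y - 4)*(y^2 + 3*y) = (y - 4)*(y + 3)*(y)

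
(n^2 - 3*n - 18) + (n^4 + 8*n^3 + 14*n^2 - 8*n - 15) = n^4 + 8*n^3 + 15*n^2 - 11*n - 33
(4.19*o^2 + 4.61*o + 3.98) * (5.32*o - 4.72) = 22.2908*o^3 + 4.7484*o^2 - 0.585599999999999*o - 18.7856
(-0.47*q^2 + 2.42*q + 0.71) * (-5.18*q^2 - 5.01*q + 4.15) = 2.4346*q^4 - 10.1809*q^3 - 17.7525*q^2 + 6.4859*q + 2.9465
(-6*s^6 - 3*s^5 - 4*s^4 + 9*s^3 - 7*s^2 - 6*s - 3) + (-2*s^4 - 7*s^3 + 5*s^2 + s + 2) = -6*s^6 - 3*s^5 - 6*s^4 + 2*s^3 - 2*s^2 - 5*s - 1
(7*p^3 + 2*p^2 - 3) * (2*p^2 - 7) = 14*p^5 + 4*p^4 - 49*p^3 - 20*p^2 + 21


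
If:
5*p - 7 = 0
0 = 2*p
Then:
No Solution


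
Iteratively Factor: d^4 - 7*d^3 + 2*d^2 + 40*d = (d - 4)*(d^3 - 3*d^2 - 10*d) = (d - 5)*(d - 4)*(d^2 + 2*d) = d*(d - 5)*(d - 4)*(d + 2)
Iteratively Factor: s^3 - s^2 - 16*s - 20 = (s - 5)*(s^2 + 4*s + 4) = (s - 5)*(s + 2)*(s + 2)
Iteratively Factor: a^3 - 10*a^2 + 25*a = (a - 5)*(a^2 - 5*a) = a*(a - 5)*(a - 5)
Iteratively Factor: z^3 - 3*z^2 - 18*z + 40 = (z - 2)*(z^2 - z - 20) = (z - 5)*(z - 2)*(z + 4)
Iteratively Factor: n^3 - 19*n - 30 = (n - 5)*(n^2 + 5*n + 6) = (n - 5)*(n + 3)*(n + 2)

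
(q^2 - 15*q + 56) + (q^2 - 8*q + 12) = 2*q^2 - 23*q + 68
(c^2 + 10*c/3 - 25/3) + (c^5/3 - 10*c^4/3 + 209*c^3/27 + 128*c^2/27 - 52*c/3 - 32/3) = c^5/3 - 10*c^4/3 + 209*c^3/27 + 155*c^2/27 - 14*c - 19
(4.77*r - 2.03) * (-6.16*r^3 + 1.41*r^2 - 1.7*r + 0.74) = -29.3832*r^4 + 19.2305*r^3 - 10.9713*r^2 + 6.9808*r - 1.5022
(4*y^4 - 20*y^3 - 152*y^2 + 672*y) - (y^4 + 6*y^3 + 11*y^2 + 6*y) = 3*y^4 - 26*y^3 - 163*y^2 + 666*y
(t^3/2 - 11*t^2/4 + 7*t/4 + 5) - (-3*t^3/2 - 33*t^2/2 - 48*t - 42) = 2*t^3 + 55*t^2/4 + 199*t/4 + 47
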